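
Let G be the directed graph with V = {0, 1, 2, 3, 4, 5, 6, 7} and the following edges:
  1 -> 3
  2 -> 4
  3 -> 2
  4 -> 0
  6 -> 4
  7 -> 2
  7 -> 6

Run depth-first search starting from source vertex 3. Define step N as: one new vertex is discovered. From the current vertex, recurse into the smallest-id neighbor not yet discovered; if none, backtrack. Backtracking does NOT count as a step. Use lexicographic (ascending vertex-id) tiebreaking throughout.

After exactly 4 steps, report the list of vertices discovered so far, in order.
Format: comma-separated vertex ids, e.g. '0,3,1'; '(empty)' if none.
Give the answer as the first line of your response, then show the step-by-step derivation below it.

3,2,4,0

step 1: discover 3; path=3; order=3
step 2: discover 2; path=3>2; order=3,2
step 3: discover 4; path=3>2>4; order=3,2,4
step 4: discover 0; path=3>2>4>0; order=3,2,4,0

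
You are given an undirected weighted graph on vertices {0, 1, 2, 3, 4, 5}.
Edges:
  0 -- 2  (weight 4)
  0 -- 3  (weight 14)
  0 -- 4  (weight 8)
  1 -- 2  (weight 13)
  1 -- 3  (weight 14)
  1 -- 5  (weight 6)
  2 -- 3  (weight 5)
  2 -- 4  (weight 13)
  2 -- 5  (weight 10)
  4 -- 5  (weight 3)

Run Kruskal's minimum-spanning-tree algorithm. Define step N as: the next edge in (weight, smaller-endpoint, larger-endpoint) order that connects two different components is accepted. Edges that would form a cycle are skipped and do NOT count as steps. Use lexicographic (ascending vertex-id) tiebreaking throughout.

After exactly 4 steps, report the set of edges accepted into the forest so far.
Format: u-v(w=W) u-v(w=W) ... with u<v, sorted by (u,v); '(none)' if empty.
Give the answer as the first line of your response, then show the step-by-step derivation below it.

0-2(w=4) 1-5(w=6) 2-3(w=5) 4-5(w=3)

step 1: add edge 4-5 (w=3); MST = {4-5(w=3)}
step 2: add edge 0-2 (w=4); MST = {0-2(w=4) 4-5(w=3)}
step 3: add edge 2-3 (w=5); MST = {0-2(w=4) 2-3(w=5) 4-5(w=3)}
step 4: add edge 1-5 (w=6); MST = {0-2(w=4) 1-5(w=6) 2-3(w=5) 4-5(w=3)}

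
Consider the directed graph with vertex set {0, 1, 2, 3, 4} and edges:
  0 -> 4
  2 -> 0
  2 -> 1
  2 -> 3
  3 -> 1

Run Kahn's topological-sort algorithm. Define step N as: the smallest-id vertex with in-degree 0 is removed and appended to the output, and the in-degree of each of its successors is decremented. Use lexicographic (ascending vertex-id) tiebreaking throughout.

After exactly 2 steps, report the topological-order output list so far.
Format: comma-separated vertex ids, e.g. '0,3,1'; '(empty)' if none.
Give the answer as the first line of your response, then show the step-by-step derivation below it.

2,0

step 1: output 2; order=[2]; indeg=(0,1,0,0,1)
step 2: output 0; order=[2,0]; indeg=(0,1,0,0,0)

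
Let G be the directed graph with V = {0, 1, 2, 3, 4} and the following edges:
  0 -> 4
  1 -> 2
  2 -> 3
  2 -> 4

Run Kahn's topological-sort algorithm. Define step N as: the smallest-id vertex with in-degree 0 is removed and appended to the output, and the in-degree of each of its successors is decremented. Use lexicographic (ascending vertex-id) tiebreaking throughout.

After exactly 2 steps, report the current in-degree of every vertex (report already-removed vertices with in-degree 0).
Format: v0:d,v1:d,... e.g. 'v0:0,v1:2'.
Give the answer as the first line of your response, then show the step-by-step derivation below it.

v0:0,v1:0,v2:0,v3:1,v4:1

step 1: output 0; order=[0]; indeg=(0,0,1,1,1)
step 2: output 1; order=[0,1]; indeg=(0,0,0,1,1)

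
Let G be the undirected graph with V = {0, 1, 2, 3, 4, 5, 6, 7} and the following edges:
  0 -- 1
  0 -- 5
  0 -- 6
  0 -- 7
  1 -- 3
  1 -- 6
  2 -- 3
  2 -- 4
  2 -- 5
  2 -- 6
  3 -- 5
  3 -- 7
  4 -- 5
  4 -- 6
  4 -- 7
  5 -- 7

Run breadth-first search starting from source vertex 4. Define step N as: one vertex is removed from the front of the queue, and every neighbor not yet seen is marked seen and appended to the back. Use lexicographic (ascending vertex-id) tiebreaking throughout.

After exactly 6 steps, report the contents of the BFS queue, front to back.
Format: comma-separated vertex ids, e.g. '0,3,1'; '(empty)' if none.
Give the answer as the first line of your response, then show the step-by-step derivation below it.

0,1

step 1: dequeue 4; queue=[2,5,6,7]; order=4
step 2: dequeue 2; queue=[5,6,7,3]; order=4,2
step 3: dequeue 5; queue=[6,7,3,0]; order=4,2,5
step 4: dequeue 6; queue=[7,3,0,1]; order=4,2,5,6
step 5: dequeue 7; queue=[3,0,1]; order=4,2,5,6,7
step 6: dequeue 3; queue=[0,1]; order=4,2,5,6,7,3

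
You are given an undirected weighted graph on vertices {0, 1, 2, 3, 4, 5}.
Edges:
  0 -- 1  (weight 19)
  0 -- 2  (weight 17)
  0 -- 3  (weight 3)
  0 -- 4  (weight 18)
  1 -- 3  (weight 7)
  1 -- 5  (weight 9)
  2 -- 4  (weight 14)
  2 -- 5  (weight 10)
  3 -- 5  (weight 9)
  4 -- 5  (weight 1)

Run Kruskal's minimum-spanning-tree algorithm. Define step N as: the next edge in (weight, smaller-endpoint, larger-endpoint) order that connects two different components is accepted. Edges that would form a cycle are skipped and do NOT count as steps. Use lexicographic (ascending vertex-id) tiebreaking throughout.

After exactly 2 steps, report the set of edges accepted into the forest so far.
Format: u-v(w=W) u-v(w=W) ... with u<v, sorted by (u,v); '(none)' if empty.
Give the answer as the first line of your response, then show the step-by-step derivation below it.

0-3(w=3) 4-5(w=1)

step 1: add edge 4-5 (w=1); MST = {4-5(w=1)}
step 2: add edge 0-3 (w=3); MST = {0-3(w=3) 4-5(w=1)}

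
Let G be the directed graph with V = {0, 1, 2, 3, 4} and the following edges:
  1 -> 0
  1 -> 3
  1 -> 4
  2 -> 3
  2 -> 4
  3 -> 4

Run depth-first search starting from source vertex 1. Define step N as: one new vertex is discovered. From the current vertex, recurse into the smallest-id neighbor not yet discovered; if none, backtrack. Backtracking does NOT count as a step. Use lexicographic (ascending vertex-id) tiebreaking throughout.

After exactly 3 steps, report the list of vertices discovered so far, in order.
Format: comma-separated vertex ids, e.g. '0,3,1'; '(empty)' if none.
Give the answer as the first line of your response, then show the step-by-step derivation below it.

1,0,3

step 1: discover 1; path=1; order=1
step 2: discover 0; path=1>0; order=1,0
step 3: discover 3; path=1>3; order=1,0,3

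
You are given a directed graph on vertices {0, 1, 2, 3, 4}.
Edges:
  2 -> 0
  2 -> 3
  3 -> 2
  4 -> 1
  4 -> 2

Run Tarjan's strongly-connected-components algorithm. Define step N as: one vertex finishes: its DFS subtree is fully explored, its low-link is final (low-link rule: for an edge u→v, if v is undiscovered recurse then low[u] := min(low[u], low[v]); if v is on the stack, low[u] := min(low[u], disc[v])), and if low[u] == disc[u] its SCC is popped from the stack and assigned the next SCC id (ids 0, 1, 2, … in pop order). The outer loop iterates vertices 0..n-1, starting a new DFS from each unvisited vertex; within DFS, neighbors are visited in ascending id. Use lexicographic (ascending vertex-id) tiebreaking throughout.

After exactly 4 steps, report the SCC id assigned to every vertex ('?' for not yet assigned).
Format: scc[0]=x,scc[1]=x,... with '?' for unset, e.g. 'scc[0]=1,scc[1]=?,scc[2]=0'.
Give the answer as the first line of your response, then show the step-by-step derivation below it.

scc[0]=0,scc[1]=1,scc[2]=2,scc[3]=2,scc[4]=?

step 1: low=(low[0]=0,low[1]=?,low[2]=?,low[3]=?,low[4]=?); scc=(scc[0]=0,scc[1]=?,scc[2]=?,scc[3]=?,scc[4]=?)
step 2: low=(low[0]=0,low[1]=1,low[2]=?,low[3]=?,low[4]=?); scc=(scc[0]=0,scc[1]=1,scc[2]=?,scc[3]=?,scc[4]=?)
step 3: low=(low[0]=0,low[1]=1,low[2]=2,low[3]=2,low[4]=?); scc=(scc[0]=0,scc[1]=1,scc[2]=?,scc[3]=?,scc[4]=?)
step 4: low=(low[0]=0,low[1]=1,low[2]=2,low[3]=2,low[4]=?); scc=(scc[0]=0,scc[1]=1,scc[2]=2,scc[3]=2,scc[4]=?)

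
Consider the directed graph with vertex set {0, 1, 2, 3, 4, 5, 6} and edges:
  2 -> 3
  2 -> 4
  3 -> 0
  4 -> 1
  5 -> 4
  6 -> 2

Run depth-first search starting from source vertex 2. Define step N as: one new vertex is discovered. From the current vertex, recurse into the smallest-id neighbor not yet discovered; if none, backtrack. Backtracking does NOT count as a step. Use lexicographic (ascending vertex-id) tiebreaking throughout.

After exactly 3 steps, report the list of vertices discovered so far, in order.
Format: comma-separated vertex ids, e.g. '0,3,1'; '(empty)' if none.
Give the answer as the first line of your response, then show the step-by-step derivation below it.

2,3,0

step 1: discover 2; path=2; order=2
step 2: discover 3; path=2>3; order=2,3
step 3: discover 0; path=2>3>0; order=2,3,0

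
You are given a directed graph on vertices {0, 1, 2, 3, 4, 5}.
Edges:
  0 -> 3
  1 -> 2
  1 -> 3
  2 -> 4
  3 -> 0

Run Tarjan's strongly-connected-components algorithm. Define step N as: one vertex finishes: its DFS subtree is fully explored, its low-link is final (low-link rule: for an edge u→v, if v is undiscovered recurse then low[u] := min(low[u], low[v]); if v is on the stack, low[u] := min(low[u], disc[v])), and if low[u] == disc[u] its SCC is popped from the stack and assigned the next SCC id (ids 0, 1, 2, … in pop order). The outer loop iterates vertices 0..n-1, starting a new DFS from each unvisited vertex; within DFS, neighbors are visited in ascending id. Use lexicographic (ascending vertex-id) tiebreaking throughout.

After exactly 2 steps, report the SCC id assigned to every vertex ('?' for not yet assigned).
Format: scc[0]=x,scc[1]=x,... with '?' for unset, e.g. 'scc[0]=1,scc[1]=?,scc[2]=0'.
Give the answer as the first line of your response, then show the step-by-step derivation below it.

scc[0]=0,scc[1]=?,scc[2]=?,scc[3]=0,scc[4]=?,scc[5]=?

step 1: low=(low[0]=0,low[1]=?,low[2]=?,low[3]=0,low[4]=?,low[5]=?); scc=(scc[0]=?,scc[1]=?,scc[2]=?,scc[3]=?,scc[4]=?,scc[5]=?)
step 2: low=(low[0]=0,low[1]=?,low[2]=?,low[3]=0,low[4]=?,low[5]=?); scc=(scc[0]=0,scc[1]=?,scc[2]=?,scc[3]=0,scc[4]=?,scc[5]=?)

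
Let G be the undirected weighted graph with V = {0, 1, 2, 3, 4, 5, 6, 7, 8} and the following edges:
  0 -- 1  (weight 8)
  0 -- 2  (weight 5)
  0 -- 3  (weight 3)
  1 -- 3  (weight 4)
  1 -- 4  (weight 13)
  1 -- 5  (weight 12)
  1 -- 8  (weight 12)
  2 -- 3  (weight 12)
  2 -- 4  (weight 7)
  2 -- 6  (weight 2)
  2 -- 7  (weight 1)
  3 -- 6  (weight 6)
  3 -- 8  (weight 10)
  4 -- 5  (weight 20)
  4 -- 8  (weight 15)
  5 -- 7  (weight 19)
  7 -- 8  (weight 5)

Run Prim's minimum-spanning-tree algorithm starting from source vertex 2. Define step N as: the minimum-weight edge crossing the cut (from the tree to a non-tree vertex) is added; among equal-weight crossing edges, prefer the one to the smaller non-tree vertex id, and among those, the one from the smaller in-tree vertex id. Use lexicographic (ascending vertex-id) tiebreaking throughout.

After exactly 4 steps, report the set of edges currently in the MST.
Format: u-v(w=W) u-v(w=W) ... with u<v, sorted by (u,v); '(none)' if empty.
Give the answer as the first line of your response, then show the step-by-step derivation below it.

0-2(w=5) 0-3(w=3) 2-6(w=2) 2-7(w=1)

step 1: add edge 2-7 (w=1); MST = {2-7(w=1)}
step 2: add edge 2-6 (w=2); MST = {2-6(w=2) 2-7(w=1)}
step 3: add edge 0-2 (w=5); MST = {0-2(w=5) 2-6(w=2) 2-7(w=1)}
step 4: add edge 0-3 (w=3); MST = {0-2(w=5) 0-3(w=3) 2-6(w=2) 2-7(w=1)}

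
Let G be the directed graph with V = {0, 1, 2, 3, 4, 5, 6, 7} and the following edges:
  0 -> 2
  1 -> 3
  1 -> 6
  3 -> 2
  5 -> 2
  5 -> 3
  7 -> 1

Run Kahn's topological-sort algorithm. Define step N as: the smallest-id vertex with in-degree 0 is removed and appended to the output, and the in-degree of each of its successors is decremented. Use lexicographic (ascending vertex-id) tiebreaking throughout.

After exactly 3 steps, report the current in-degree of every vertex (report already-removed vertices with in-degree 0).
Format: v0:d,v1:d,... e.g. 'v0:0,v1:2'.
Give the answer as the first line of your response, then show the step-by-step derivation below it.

v0:0,v1:1,v2:1,v3:1,v4:0,v5:0,v6:1,v7:0

step 1: output 0; order=[0]; indeg=(0,1,2,2,0,0,1,0)
step 2: output 4; order=[0,4]; indeg=(0,1,2,2,0,0,1,0)
step 3: output 5; order=[0,4,5]; indeg=(0,1,1,1,0,0,1,0)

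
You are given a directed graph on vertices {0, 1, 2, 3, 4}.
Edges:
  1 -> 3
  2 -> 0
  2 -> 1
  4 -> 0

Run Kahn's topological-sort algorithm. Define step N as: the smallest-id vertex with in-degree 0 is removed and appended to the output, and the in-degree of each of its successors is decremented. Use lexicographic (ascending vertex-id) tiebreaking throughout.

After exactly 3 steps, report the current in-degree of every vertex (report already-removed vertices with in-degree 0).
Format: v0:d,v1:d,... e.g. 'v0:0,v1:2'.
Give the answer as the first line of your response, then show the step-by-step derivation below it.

v0:1,v1:0,v2:0,v3:0,v4:0

step 1: output 2; order=[2]; indeg=(1,0,0,1,0)
step 2: output 1; order=[2,1]; indeg=(1,0,0,0,0)
step 3: output 3; order=[2,1,3]; indeg=(1,0,0,0,0)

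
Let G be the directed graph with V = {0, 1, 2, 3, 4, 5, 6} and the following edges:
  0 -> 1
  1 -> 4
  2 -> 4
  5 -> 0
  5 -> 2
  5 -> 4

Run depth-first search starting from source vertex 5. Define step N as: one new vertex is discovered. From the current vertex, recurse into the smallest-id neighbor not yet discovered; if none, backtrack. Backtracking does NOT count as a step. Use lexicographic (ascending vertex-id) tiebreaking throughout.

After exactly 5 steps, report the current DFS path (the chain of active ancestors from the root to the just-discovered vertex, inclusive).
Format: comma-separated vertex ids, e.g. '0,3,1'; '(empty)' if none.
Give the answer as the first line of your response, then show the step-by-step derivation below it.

5,2

step 1: discover 5; path=5; order=5
step 2: discover 0; path=5>0; order=5,0
step 3: discover 1; path=5>0>1; order=5,0,1
step 4: discover 4; path=5>0>1>4; order=5,0,1,4
step 5: discover 2; path=5>2; order=5,0,1,4,2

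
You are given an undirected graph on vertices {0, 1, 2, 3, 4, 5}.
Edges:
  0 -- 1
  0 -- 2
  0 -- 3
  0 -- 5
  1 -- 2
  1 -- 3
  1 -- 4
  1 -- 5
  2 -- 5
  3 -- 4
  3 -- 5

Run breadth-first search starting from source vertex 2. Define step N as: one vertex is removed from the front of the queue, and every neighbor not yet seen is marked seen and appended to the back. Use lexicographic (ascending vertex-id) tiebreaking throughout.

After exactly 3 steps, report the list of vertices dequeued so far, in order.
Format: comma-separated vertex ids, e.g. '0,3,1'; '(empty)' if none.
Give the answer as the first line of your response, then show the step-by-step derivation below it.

2,0,1

step 1: dequeue 2; queue=[0,1,5]; order=2
step 2: dequeue 0; queue=[1,5,3]; order=2,0
step 3: dequeue 1; queue=[5,3,4]; order=2,0,1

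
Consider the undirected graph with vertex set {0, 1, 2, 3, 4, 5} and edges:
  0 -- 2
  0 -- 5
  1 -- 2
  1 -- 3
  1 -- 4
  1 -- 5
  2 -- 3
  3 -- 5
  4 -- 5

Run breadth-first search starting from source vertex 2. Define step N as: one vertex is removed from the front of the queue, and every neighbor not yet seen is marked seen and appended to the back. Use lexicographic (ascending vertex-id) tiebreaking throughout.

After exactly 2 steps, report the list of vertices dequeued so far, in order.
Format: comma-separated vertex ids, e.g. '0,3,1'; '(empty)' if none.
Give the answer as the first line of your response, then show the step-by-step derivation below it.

2,0

step 1: dequeue 2; queue=[0,1,3]; order=2
step 2: dequeue 0; queue=[1,3,5]; order=2,0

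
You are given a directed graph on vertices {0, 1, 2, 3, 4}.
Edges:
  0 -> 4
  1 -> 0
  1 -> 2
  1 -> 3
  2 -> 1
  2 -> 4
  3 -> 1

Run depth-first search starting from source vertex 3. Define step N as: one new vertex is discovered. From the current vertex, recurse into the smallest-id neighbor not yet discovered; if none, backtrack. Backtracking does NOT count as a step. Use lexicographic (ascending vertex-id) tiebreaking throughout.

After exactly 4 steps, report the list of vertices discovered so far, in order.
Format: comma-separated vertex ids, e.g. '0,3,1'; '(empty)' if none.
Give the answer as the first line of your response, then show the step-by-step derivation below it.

3,1,0,4

step 1: discover 3; path=3; order=3
step 2: discover 1; path=3>1; order=3,1
step 3: discover 0; path=3>1>0; order=3,1,0
step 4: discover 4; path=3>1>0>4; order=3,1,0,4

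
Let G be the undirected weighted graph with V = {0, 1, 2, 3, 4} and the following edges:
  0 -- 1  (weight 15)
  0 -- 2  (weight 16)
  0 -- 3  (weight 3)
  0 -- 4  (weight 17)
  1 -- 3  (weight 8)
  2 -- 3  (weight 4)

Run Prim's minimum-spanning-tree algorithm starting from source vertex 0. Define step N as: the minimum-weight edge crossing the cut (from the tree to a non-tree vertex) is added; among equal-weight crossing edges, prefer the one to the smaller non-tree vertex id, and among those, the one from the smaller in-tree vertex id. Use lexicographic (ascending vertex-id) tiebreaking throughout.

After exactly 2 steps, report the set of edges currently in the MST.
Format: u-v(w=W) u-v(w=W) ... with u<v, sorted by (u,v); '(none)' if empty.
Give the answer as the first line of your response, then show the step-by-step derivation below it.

0-3(w=3) 2-3(w=4)

step 1: add edge 0-3 (w=3); MST = {0-3(w=3)}
step 2: add edge 2-3 (w=4); MST = {0-3(w=3) 2-3(w=4)}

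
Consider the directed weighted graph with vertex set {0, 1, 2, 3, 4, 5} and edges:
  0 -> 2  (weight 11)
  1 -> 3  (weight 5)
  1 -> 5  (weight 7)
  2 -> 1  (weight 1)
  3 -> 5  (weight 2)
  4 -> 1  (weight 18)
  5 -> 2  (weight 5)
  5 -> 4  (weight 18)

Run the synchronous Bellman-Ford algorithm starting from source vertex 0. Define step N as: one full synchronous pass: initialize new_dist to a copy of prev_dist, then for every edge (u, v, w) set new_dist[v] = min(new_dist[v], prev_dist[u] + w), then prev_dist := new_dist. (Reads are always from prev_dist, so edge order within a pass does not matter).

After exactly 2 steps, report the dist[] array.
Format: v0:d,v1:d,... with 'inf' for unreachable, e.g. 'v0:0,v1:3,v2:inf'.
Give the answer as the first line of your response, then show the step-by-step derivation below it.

v0:0,v1:12,v2:11,v3:inf,v4:inf,v5:inf

step 1: dist = v0:0,v1:inf,v2:11,v3:inf,v4:inf,v5:inf
step 2: dist = v0:0,v1:12,v2:11,v3:inf,v4:inf,v5:inf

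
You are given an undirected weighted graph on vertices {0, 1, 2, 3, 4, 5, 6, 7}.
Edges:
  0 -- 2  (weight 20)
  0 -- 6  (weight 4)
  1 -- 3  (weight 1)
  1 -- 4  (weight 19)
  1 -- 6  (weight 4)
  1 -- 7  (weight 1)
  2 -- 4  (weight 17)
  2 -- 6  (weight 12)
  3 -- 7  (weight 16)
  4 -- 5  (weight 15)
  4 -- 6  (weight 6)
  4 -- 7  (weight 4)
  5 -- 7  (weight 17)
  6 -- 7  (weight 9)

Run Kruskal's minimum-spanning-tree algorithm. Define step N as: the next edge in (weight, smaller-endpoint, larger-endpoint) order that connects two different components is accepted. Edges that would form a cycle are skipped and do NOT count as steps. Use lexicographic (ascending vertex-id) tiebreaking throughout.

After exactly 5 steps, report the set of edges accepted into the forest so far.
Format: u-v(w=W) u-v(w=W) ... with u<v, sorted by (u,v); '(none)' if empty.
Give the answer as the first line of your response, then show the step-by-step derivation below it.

0-6(w=4) 1-3(w=1) 1-6(w=4) 1-7(w=1) 4-7(w=4)

step 1: add edge 1-3 (w=1); MST = {1-3(w=1)}
step 2: add edge 1-7 (w=1); MST = {1-3(w=1) 1-7(w=1)}
step 3: add edge 0-6 (w=4); MST = {0-6(w=4) 1-3(w=1) 1-7(w=1)}
step 4: add edge 1-6 (w=4); MST = {0-6(w=4) 1-3(w=1) 1-6(w=4) 1-7(w=1)}
step 5: add edge 4-7 (w=4); MST = {0-6(w=4) 1-3(w=1) 1-6(w=4) 1-7(w=1) 4-7(w=4)}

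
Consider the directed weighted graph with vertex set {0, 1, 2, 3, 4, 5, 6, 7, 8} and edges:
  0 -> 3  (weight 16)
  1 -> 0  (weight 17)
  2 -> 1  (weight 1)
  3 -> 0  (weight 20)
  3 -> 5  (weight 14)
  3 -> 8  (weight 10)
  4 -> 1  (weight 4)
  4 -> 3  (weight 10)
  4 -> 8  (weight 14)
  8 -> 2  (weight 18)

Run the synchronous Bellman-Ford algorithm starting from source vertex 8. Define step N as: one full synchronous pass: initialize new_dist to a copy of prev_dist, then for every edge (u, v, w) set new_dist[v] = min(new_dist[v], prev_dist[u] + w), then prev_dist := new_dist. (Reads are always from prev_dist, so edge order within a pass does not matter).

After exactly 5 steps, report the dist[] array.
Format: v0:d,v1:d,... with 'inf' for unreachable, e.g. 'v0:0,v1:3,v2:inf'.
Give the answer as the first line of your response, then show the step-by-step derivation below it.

v0:36,v1:19,v2:18,v3:52,v4:inf,v5:66,v6:inf,v7:inf,v8:0

step 1: dist = v0:inf,v1:inf,v2:18,v3:inf,v4:inf,v5:inf,v6:inf,v7:inf,v8:0
step 2: dist = v0:inf,v1:19,v2:18,v3:inf,v4:inf,v5:inf,v6:inf,v7:inf,v8:0
step 3: dist = v0:36,v1:19,v2:18,v3:inf,v4:inf,v5:inf,v6:inf,v7:inf,v8:0
step 4: dist = v0:36,v1:19,v2:18,v3:52,v4:inf,v5:inf,v6:inf,v7:inf,v8:0
step 5: dist = v0:36,v1:19,v2:18,v3:52,v4:inf,v5:66,v6:inf,v7:inf,v8:0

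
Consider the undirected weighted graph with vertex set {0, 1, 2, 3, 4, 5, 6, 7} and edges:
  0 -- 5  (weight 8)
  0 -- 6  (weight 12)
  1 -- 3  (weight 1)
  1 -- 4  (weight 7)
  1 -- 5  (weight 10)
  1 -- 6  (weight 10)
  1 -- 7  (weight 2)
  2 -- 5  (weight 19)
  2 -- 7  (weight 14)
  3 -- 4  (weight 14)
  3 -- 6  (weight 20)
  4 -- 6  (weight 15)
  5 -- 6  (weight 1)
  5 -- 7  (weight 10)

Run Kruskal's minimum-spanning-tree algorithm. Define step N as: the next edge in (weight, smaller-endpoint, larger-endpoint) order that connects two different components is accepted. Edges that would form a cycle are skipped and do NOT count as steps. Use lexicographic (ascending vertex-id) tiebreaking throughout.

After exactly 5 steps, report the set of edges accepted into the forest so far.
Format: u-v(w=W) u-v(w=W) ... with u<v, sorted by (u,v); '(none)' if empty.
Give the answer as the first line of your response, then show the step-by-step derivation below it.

0-5(w=8) 1-3(w=1) 1-4(w=7) 1-7(w=2) 5-6(w=1)

step 1: add edge 1-3 (w=1); MST = {1-3(w=1)}
step 2: add edge 5-6 (w=1); MST = {1-3(w=1) 5-6(w=1)}
step 3: add edge 1-7 (w=2); MST = {1-3(w=1) 1-7(w=2) 5-6(w=1)}
step 4: add edge 1-4 (w=7); MST = {1-3(w=1) 1-4(w=7) 1-7(w=2) 5-6(w=1)}
step 5: add edge 0-5 (w=8); MST = {0-5(w=8) 1-3(w=1) 1-4(w=7) 1-7(w=2) 5-6(w=1)}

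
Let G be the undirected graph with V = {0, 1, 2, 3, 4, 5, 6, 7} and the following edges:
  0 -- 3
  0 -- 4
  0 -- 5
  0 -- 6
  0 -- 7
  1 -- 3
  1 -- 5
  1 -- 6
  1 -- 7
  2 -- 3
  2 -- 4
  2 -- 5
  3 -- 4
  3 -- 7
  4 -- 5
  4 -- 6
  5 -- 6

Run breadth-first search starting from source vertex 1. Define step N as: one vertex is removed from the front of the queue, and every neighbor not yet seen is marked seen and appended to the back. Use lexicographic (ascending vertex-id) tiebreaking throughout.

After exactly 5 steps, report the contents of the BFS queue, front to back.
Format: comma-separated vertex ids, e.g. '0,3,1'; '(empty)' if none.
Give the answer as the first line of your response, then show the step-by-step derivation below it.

0,2,4

step 1: dequeue 1; queue=[3,5,6,7]; order=1
step 2: dequeue 3; queue=[5,6,7,0,2,4]; order=1,3
step 3: dequeue 5; queue=[6,7,0,2,4]; order=1,3,5
step 4: dequeue 6; queue=[7,0,2,4]; order=1,3,5,6
step 5: dequeue 7; queue=[0,2,4]; order=1,3,5,6,7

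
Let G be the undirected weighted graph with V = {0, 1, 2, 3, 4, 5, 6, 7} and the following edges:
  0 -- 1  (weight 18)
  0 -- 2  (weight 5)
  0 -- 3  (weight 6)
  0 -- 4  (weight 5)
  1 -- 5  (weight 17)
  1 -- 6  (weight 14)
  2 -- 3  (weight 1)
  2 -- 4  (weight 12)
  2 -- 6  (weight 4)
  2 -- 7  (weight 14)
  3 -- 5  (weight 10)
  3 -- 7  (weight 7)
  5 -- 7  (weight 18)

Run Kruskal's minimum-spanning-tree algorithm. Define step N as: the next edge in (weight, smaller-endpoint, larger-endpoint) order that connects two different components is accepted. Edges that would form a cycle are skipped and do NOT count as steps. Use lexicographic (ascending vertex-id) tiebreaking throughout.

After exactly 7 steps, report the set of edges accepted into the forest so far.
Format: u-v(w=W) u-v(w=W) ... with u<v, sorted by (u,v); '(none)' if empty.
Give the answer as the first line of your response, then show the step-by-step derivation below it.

0-2(w=5) 0-4(w=5) 1-6(w=14) 2-3(w=1) 2-6(w=4) 3-5(w=10) 3-7(w=7)

step 1: add edge 2-3 (w=1); MST = {2-3(w=1)}
step 2: add edge 2-6 (w=4); MST = {2-3(w=1) 2-6(w=4)}
step 3: add edge 0-2 (w=5); MST = {0-2(w=5) 2-3(w=1) 2-6(w=4)}
step 4: add edge 0-4 (w=5); MST = {0-2(w=5) 0-4(w=5) 2-3(w=1) 2-6(w=4)}
step 5: add edge 3-7 (w=7); MST = {0-2(w=5) 0-4(w=5) 2-3(w=1) 2-6(w=4) 3-7(w=7)}
step 6: add edge 3-5 (w=10); MST = {0-2(w=5) 0-4(w=5) 2-3(w=1) 2-6(w=4) 3-5(w=10) 3-7(w=7)}
step 7: add edge 1-6 (w=14); MST = {0-2(w=5) 0-4(w=5) 1-6(w=14) 2-3(w=1) 2-6(w=4) 3-5(w=10) 3-7(w=7)}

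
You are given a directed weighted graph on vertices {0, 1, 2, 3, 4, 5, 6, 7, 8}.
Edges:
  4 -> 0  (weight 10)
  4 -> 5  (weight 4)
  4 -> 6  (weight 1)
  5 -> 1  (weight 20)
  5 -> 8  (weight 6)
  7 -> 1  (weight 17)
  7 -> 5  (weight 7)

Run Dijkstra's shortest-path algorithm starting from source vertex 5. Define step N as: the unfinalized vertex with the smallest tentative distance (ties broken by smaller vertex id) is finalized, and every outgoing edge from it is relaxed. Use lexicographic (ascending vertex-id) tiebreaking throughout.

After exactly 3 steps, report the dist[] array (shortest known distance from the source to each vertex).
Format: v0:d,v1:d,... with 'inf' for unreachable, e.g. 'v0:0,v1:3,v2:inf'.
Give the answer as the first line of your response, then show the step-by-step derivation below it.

v0:inf,v1:20,v2:inf,v3:inf,v4:inf,v5:0,v6:inf,v7:inf,v8:6

step 1: dist = v0:inf,v1:20,v2:inf,v3:inf,v4:inf,v5:0,v6:inf,v7:inf,v8:6
step 2: dist = v0:inf,v1:20,v2:inf,v3:inf,v4:inf,v5:0,v6:inf,v7:inf,v8:6
step 3: dist = v0:inf,v1:20,v2:inf,v3:inf,v4:inf,v5:0,v6:inf,v7:inf,v8:6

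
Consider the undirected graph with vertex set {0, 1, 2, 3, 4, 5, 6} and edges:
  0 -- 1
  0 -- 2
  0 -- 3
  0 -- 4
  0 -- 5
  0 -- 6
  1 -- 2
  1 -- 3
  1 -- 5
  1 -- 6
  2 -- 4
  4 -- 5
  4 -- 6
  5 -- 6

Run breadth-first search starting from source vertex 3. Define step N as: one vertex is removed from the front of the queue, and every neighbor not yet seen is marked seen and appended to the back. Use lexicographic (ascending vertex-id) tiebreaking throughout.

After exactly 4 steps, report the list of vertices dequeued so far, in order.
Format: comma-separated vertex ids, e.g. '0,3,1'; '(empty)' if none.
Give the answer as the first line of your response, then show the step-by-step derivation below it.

3,0,1,2

step 1: dequeue 3; queue=[0,1]; order=3
step 2: dequeue 0; queue=[1,2,4,5,6]; order=3,0
step 3: dequeue 1; queue=[2,4,5,6]; order=3,0,1
step 4: dequeue 2; queue=[4,5,6]; order=3,0,1,2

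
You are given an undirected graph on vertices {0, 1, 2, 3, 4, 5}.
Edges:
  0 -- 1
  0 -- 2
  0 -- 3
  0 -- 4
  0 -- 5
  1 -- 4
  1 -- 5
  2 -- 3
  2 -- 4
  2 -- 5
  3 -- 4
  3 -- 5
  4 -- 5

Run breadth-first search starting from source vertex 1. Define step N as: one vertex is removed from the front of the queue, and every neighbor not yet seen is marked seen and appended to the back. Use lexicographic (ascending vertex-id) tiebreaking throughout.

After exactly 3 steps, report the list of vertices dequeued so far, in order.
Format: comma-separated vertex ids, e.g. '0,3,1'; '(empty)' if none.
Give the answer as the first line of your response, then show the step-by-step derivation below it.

1,0,4

step 1: dequeue 1; queue=[0,4,5]; order=1
step 2: dequeue 0; queue=[4,5,2,3]; order=1,0
step 3: dequeue 4; queue=[5,2,3]; order=1,0,4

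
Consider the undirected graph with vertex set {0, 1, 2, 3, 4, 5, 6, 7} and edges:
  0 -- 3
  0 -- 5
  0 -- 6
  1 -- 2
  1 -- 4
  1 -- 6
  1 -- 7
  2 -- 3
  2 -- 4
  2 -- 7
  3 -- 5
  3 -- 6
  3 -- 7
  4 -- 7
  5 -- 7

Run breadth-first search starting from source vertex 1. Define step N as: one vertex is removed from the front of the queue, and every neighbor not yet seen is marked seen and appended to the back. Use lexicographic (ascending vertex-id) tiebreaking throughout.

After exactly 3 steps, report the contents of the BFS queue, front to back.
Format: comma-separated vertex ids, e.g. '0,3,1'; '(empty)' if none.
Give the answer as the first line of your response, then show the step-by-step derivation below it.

6,7,3

step 1: dequeue 1; queue=[2,4,6,7]; order=1
step 2: dequeue 2; queue=[4,6,7,3]; order=1,2
step 3: dequeue 4; queue=[6,7,3]; order=1,2,4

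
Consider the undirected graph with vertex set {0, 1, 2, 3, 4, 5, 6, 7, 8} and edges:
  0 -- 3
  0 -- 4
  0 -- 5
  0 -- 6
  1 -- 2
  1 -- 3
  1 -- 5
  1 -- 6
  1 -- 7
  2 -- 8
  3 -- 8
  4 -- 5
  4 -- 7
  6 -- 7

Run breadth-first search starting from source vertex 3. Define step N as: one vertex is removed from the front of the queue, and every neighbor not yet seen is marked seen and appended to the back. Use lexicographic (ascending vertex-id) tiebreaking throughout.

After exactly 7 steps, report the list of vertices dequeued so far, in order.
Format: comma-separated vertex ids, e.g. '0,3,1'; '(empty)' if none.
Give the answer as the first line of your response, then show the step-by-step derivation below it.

3,0,1,8,4,5,6

step 1: dequeue 3; queue=[0,1,8]; order=3
step 2: dequeue 0; queue=[1,8,4,5,6]; order=3,0
step 3: dequeue 1; queue=[8,4,5,6,2,7]; order=3,0,1
step 4: dequeue 8; queue=[4,5,6,2,7]; order=3,0,1,8
step 5: dequeue 4; queue=[5,6,2,7]; order=3,0,1,8,4
step 6: dequeue 5; queue=[6,2,7]; order=3,0,1,8,4,5
step 7: dequeue 6; queue=[2,7]; order=3,0,1,8,4,5,6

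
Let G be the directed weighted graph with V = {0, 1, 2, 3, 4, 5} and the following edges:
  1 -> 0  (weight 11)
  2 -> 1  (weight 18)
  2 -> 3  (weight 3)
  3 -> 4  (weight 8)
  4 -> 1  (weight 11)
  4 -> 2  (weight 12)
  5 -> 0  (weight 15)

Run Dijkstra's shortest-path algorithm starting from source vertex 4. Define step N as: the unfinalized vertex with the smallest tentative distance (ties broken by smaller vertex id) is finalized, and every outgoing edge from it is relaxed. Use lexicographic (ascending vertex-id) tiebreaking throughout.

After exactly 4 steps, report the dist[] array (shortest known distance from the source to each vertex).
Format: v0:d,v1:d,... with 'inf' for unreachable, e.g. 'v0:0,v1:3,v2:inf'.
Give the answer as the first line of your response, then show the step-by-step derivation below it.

v0:22,v1:11,v2:12,v3:15,v4:0,v5:inf

step 1: dist = v0:inf,v1:11,v2:12,v3:inf,v4:0,v5:inf
step 2: dist = v0:22,v1:11,v2:12,v3:inf,v4:0,v5:inf
step 3: dist = v0:22,v1:11,v2:12,v3:15,v4:0,v5:inf
step 4: dist = v0:22,v1:11,v2:12,v3:15,v4:0,v5:inf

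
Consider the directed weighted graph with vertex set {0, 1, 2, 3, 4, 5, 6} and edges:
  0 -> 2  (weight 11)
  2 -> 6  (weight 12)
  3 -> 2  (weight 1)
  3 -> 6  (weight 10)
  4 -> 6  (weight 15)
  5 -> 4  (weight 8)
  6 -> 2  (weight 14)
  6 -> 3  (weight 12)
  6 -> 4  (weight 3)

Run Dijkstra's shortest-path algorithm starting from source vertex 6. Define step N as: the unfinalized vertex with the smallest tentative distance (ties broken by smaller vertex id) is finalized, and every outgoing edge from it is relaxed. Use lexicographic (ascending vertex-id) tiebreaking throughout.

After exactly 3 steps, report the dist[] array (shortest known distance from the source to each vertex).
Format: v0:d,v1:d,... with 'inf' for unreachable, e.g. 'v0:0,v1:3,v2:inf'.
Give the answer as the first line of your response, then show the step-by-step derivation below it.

v0:inf,v1:inf,v2:13,v3:12,v4:3,v5:inf,v6:0

step 1: dist = v0:inf,v1:inf,v2:14,v3:12,v4:3,v5:inf,v6:0
step 2: dist = v0:inf,v1:inf,v2:14,v3:12,v4:3,v5:inf,v6:0
step 3: dist = v0:inf,v1:inf,v2:13,v3:12,v4:3,v5:inf,v6:0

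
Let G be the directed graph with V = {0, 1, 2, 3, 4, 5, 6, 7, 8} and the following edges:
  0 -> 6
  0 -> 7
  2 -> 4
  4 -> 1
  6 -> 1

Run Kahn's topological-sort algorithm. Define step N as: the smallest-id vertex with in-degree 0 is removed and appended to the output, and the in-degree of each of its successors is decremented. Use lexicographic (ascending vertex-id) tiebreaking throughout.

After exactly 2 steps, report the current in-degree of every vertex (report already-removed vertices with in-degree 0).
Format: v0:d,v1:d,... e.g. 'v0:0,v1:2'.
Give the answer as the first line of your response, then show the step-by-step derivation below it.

v0:0,v1:2,v2:0,v3:0,v4:0,v5:0,v6:0,v7:0,v8:0

step 1: output 0; order=[0]; indeg=(0,2,0,0,1,0,0,0,0)
step 2: output 2; order=[0,2]; indeg=(0,2,0,0,0,0,0,0,0)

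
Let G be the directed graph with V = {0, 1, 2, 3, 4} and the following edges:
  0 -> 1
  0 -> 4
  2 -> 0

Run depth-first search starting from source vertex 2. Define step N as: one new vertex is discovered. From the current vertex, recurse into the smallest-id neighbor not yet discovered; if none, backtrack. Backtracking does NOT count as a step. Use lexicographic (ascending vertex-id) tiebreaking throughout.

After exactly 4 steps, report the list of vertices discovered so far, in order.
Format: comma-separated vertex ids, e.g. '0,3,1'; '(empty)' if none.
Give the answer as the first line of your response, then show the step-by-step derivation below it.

2,0,1,4

step 1: discover 2; path=2; order=2
step 2: discover 0; path=2>0; order=2,0
step 3: discover 1; path=2>0>1; order=2,0,1
step 4: discover 4; path=2>0>4; order=2,0,1,4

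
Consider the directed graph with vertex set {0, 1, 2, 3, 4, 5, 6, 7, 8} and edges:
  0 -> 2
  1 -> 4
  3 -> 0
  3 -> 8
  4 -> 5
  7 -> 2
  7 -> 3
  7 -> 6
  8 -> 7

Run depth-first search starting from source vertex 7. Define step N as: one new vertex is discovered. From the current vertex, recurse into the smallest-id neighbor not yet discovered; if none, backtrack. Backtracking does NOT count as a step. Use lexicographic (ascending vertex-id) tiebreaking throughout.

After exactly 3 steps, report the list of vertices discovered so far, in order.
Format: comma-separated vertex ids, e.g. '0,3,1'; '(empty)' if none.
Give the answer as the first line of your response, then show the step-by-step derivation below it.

7,2,3

step 1: discover 7; path=7; order=7
step 2: discover 2; path=7>2; order=7,2
step 3: discover 3; path=7>3; order=7,2,3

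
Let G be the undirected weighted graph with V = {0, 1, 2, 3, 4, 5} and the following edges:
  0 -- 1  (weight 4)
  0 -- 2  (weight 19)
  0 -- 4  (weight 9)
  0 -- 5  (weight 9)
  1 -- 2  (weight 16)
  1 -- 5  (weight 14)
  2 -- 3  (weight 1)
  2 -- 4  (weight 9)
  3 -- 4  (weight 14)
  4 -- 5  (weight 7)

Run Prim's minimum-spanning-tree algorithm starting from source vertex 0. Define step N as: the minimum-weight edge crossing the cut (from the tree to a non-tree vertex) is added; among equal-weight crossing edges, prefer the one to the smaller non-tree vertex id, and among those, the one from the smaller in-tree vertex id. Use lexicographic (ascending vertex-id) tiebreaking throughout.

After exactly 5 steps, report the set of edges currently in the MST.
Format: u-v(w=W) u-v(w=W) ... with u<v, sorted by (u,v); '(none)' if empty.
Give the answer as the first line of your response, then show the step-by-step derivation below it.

0-1(w=4) 0-4(w=9) 2-3(w=1) 2-4(w=9) 4-5(w=7)

step 1: add edge 0-1 (w=4); MST = {0-1(w=4)}
step 2: add edge 0-4 (w=9); MST = {0-1(w=4) 0-4(w=9)}
step 3: add edge 4-5 (w=7); MST = {0-1(w=4) 0-4(w=9) 4-5(w=7)}
step 4: add edge 2-4 (w=9); MST = {0-1(w=4) 0-4(w=9) 2-4(w=9) 4-5(w=7)}
step 5: add edge 2-3 (w=1); MST = {0-1(w=4) 0-4(w=9) 2-3(w=1) 2-4(w=9) 4-5(w=7)}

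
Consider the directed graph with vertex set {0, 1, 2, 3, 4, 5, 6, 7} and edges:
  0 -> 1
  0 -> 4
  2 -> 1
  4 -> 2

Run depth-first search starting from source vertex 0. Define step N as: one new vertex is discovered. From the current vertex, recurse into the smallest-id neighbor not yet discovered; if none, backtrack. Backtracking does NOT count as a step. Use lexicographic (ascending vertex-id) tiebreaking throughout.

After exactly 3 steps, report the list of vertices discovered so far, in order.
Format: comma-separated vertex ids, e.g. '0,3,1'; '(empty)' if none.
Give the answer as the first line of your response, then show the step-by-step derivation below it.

0,1,4

step 1: discover 0; path=0; order=0
step 2: discover 1; path=0>1; order=0,1
step 3: discover 4; path=0>4; order=0,1,4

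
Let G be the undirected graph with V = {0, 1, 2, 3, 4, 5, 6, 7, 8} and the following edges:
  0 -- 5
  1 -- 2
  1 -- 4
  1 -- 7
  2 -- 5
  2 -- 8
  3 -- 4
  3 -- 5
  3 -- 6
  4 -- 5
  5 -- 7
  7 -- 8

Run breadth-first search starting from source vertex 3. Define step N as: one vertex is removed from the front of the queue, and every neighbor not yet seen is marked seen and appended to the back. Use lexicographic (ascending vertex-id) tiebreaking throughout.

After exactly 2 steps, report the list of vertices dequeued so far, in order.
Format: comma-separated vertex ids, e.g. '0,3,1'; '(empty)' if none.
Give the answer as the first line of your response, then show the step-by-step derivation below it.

3,4

step 1: dequeue 3; queue=[4,5,6]; order=3
step 2: dequeue 4; queue=[5,6,1]; order=3,4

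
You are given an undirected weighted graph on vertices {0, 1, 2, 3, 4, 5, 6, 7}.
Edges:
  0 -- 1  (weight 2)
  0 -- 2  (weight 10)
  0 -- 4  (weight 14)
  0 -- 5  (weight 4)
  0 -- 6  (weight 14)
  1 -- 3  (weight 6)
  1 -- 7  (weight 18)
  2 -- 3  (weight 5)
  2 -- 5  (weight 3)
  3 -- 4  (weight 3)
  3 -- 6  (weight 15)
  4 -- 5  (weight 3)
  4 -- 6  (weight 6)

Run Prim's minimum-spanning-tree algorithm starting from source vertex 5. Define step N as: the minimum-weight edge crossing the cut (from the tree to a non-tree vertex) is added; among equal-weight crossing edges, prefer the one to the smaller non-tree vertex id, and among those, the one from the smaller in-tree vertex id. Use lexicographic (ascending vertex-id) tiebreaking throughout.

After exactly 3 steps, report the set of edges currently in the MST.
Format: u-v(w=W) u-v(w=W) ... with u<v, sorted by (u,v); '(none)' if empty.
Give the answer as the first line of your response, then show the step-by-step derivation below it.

2-5(w=3) 3-4(w=3) 4-5(w=3)

step 1: add edge 2-5 (w=3); MST = {2-5(w=3)}
step 2: add edge 4-5 (w=3); MST = {2-5(w=3) 4-5(w=3)}
step 3: add edge 3-4 (w=3); MST = {2-5(w=3) 3-4(w=3) 4-5(w=3)}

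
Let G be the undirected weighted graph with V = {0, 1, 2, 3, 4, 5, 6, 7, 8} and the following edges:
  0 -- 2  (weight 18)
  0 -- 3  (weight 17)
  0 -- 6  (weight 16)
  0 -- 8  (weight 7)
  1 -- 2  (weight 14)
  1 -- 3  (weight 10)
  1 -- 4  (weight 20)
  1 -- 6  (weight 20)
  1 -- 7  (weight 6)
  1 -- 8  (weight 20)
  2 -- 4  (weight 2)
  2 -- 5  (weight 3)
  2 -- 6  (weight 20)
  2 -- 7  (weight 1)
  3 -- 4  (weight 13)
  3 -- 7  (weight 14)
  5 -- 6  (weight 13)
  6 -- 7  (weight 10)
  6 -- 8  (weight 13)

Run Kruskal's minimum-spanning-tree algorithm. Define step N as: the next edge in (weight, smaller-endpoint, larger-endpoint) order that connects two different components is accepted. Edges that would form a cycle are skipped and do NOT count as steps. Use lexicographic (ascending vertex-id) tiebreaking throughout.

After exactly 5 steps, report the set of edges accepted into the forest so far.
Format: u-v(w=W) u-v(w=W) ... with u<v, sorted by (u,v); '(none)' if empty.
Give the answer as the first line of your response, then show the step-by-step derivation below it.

0-8(w=7) 1-7(w=6) 2-4(w=2) 2-5(w=3) 2-7(w=1)

step 1: add edge 2-7 (w=1); MST = {2-7(w=1)}
step 2: add edge 2-4 (w=2); MST = {2-4(w=2) 2-7(w=1)}
step 3: add edge 2-5 (w=3); MST = {2-4(w=2) 2-5(w=3) 2-7(w=1)}
step 4: add edge 1-7 (w=6); MST = {1-7(w=6) 2-4(w=2) 2-5(w=3) 2-7(w=1)}
step 5: add edge 0-8 (w=7); MST = {0-8(w=7) 1-7(w=6) 2-4(w=2) 2-5(w=3) 2-7(w=1)}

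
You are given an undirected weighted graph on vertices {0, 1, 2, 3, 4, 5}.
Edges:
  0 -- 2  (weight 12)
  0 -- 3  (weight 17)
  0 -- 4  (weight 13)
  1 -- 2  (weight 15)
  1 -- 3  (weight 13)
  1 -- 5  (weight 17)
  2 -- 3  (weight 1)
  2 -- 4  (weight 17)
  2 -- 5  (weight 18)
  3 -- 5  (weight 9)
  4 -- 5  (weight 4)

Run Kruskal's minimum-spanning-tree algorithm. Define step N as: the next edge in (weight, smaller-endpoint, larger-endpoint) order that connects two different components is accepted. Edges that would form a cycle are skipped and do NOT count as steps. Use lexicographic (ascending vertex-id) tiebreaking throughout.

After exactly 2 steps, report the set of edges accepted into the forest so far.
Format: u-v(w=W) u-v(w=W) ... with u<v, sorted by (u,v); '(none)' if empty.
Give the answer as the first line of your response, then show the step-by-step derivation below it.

2-3(w=1) 4-5(w=4)

step 1: add edge 2-3 (w=1); MST = {2-3(w=1)}
step 2: add edge 4-5 (w=4); MST = {2-3(w=1) 4-5(w=4)}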